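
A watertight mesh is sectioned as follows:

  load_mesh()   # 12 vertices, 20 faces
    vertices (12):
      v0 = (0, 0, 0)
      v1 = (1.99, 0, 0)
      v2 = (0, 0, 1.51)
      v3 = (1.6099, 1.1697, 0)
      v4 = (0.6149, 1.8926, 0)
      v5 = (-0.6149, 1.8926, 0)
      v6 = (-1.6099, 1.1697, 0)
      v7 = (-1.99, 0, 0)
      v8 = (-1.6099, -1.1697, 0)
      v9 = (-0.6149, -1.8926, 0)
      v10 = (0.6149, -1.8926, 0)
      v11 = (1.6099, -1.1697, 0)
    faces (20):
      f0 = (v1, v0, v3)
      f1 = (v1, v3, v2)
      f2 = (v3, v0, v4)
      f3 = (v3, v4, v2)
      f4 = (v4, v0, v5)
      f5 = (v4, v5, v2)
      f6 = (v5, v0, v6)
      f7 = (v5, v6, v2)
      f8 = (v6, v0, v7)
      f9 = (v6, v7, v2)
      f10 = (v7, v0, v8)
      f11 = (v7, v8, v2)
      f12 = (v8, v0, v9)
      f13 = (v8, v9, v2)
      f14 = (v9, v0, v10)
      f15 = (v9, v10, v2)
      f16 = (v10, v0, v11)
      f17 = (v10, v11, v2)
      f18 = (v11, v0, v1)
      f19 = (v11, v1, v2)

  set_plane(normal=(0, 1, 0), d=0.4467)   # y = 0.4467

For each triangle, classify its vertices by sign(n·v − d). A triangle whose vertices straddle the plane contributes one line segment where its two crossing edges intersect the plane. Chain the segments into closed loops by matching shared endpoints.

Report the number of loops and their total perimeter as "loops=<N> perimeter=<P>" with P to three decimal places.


Straddling triangles (10 of 20):
  (v1,v0,v3) [--+] → (0.614809, 0.4467, 0)–(1.84484, 0.4467, 0)  len=1.2300
  (v1,v3,v2) [-+-] → (1.84484, 0.4467, 0)–(0.614809, 0.4467, 0.933342)  len=1.5441
  (v3,v0,v4) [+-+] → (0.614809, 0.4467, 0)–(0.145131, 0.4467, 0)  len=0.4697
  (v3,v4,v2) [++-] → (0.145131, 0.4467, 1.1536)–(0.614809, 0.4467, 0.933342)  len=0.5188
  (v4,v0,v5) [+-+] → (0.145131, 0.4467, 0)–(-0.145131, 0.4467, 0)  len=0.2903
  (v4,v5,v2) [++-] → (-0.145131, 0.4467, 1.1536)–(0.145131, 0.4467, 1.1536)  len=0.2903
  (v5,v0,v6) [+-+] → (-0.145131, 0.4467, 0)–(-0.614809, 0.4467, 0)  len=0.4697
  (v5,v6,v2) [++-] → (-0.614809, 0.4467, 0.933342)–(-0.145131, 0.4467, 1.1536)  len=0.5188
  (v6,v0,v7) [+--] → (-0.614809, 0.4467, 0)–(-1.84484, 0.4467, 0)  len=1.2300
  (v6,v7,v2) [+--] → (-1.84484, 0.4467, 0)–(-0.614809, 0.4467, 0.933342)  len=1.5441

Chained into 1 loop(s):
  loop 1: 10 segments, perimeter = 8.1056
Total perimeter = 8.106

loops=1 perimeter=8.106


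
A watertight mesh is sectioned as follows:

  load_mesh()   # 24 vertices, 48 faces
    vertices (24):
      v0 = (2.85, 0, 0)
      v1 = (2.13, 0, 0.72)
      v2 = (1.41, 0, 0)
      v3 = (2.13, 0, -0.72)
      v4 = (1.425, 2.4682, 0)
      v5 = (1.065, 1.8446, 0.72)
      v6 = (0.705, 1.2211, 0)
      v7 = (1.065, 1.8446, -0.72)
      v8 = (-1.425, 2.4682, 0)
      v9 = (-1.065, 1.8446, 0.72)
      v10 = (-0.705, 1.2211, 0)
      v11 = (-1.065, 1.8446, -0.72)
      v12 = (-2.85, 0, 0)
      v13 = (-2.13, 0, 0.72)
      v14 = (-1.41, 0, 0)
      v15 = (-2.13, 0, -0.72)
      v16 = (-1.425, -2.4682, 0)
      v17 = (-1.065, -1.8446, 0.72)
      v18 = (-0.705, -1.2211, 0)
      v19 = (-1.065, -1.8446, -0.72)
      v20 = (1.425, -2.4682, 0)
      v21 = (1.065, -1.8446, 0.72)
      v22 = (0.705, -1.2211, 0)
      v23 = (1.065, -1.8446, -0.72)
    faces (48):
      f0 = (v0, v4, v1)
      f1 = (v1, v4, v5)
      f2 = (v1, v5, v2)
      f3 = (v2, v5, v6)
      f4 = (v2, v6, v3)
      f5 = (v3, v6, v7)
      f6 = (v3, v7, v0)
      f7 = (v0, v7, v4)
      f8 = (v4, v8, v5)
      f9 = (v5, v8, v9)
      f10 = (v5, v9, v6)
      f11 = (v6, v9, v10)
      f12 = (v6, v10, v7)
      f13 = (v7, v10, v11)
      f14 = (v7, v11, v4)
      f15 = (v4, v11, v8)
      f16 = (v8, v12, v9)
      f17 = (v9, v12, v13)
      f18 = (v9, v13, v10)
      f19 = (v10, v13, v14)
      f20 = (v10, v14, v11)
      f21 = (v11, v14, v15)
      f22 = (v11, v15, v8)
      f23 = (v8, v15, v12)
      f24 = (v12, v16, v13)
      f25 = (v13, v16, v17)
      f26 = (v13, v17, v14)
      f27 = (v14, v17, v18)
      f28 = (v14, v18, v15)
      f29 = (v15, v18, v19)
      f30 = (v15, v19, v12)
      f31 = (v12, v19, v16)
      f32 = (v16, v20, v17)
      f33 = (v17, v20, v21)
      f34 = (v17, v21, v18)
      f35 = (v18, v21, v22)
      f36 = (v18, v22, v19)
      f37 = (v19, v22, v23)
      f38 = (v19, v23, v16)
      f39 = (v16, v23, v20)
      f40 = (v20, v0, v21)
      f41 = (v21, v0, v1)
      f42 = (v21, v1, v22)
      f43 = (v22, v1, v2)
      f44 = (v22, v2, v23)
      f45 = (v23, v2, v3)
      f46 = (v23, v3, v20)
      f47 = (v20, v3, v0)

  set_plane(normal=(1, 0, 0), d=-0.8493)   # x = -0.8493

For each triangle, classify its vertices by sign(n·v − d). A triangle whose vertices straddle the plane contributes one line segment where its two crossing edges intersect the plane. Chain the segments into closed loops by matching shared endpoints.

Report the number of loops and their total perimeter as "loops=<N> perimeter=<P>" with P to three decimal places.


loops=2 perimeter=8.401

Straddling triangles (20 of 48):
  (v4,v8,v5) [+-+] → (-0.8493, 2.4682, 0)–(-0.8493, 2.32402, 0.166467)  len=0.2202
  (v5,v8,v9) [+--] → (-0.8493, 2.32402, 0.166467)–(-0.8493, 1.8446, 0.72)  len=0.7323
  (v5,v9,v6) [+-+] → (-0.8493, 1.8446, 0.72)–(-0.8493, 1.76862, 0.632258)  len=0.1161
  (v6,v9,v10) [+-+] → (-0.8493, 1.76862, 0.632258)–(-0.8493, 1.47102, 0.2886)  len=0.4546
  (v7,v10,v11) [++-] → (-0.8493, 1.47102, -0.2886)–(-0.8493, 1.8446, -0.72)  len=0.5707
  (v7,v11,v4) [+-+] → (-0.8493, 1.8446, -0.72)–(-0.8493, 1.89862, -0.657629)  len=0.0825
  (v4,v11,v8) [+--] → (-0.8493, 1.89862, -0.657629)–(-0.8493, 2.4682, 0)  len=0.8700
  (v9,v13,v10) [--+] → (-0.8493, 1.09745, 0.0729095)–(-0.8493, 1.47102, 0.2886)  len=0.4314
  (v10,v13,v14) [+--] → (-0.8493, 1.09745, 0.0729095)–(-0.8493, 0.971164, 0)  len=0.1458
  (v10,v14,v11) [+--] → (-0.8493, 0.971164, 0)–(-0.8493, 1.47102, -0.2886)  len=0.5772
  (v14,v17,v18) [--+] → (-0.8493, -1.47102, 0.2886)–(-0.8493, -0.971164, 0)  len=0.5772
  (v14,v18,v15) [-+-] → (-0.8493, -0.971164, 0)–(-0.8493, -1.09745, -0.0729095)  len=0.1458
  (v15,v18,v19) [-+-] → (-0.8493, -1.09745, -0.0729095)–(-0.8493, -1.47102, -0.2886)  len=0.4314
  (v16,v20,v17) [-+-] → (-0.8493, -2.4682, 0)–(-0.8493, -1.89862, 0.657629)  len=0.8700
  (v17,v20,v21) [-++] → (-0.8493, -1.89862, 0.657629)–(-0.8493, -1.8446, 0.72)  len=0.0825
  (v17,v21,v18) [-++] → (-0.8493, -1.8446, 0.72)–(-0.8493, -1.47102, 0.2886)  len=0.5707
  (v18,v22,v19) [++-] → (-0.8493, -1.76862, -0.632258)–(-0.8493, -1.47102, -0.2886)  len=0.4546
  (v19,v22,v23) [-++] → (-0.8493, -1.76862, -0.632258)–(-0.8493, -1.8446, -0.72)  len=0.1161
  (v19,v23,v16) [-+-] → (-0.8493, -1.8446, -0.72)–(-0.8493, -2.32402, -0.166467)  len=0.7323
  (v16,v23,v20) [-++] → (-0.8493, -2.32402, -0.166467)–(-0.8493, -2.4682, 0)  len=0.2202

Chained into 2 loop(s):
  loop 1: 10 segments, perimeter = 4.2007
  loop 2: 10 segments, perimeter = 4.2007
Total perimeter = 8.401


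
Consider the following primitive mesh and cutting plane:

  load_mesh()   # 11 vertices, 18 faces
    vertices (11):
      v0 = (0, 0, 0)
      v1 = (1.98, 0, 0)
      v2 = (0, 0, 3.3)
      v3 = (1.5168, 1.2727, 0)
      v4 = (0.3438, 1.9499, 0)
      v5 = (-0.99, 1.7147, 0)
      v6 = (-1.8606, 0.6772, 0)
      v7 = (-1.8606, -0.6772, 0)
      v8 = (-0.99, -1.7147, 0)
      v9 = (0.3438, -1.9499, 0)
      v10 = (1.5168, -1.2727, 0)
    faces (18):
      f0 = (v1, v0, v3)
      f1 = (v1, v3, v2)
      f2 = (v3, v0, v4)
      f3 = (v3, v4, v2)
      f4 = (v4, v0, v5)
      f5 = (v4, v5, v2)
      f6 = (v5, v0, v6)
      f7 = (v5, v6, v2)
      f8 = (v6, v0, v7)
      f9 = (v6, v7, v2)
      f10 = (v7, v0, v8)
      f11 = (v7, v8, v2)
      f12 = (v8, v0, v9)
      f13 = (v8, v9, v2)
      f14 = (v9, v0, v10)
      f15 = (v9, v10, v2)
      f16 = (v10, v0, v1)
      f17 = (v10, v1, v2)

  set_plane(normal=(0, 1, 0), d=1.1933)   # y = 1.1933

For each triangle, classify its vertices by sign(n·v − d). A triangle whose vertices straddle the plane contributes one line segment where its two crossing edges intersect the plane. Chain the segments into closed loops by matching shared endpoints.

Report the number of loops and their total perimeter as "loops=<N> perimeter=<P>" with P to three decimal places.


Straddling triangles (8 of 18):
  (v1,v0,v3) [--+] → (1.42217, 1.1933, 0)–(1.5457, 1.1933, 0)  len=0.1235
  (v1,v3,v2) [-+-] → (1.5457, 1.1933, 0)–(1.42217, 1.1933, 0.205877)  len=0.2401
  (v3,v0,v4) [+-+] → (1.42217, 1.1933, 0)–(0.210399, 1.1933, 0)  len=1.2118
  (v3,v4,v2) [++-] → (0.210399, 1.1933, 1.28047)–(1.42217, 1.1933, 0.205877)  len=1.6196
  (v4,v0,v5) [+-+] → (0.210399, 1.1933, 0)–(-0.688964, 1.1933, 0)  len=0.8994
  (v4,v5,v2) [++-] → (-0.688964, 1.1933, 1.00345)–(0.210399, 1.1933, 1.28047)  len=0.9411
  (v5,v0,v6) [+--] → (-0.688964, 1.1933, 0)–(-1.42752, 1.1933, 0)  len=0.7386
  (v5,v6,v2) [+--] → (-1.42752, 1.1933, 0)–(-0.688964, 1.1933, 1.00345)  len=1.2459

Chained into 1 loop(s):
  loop 1: 8 segments, perimeter = 7.0199
Total perimeter = 7.020

loops=1 perimeter=7.020


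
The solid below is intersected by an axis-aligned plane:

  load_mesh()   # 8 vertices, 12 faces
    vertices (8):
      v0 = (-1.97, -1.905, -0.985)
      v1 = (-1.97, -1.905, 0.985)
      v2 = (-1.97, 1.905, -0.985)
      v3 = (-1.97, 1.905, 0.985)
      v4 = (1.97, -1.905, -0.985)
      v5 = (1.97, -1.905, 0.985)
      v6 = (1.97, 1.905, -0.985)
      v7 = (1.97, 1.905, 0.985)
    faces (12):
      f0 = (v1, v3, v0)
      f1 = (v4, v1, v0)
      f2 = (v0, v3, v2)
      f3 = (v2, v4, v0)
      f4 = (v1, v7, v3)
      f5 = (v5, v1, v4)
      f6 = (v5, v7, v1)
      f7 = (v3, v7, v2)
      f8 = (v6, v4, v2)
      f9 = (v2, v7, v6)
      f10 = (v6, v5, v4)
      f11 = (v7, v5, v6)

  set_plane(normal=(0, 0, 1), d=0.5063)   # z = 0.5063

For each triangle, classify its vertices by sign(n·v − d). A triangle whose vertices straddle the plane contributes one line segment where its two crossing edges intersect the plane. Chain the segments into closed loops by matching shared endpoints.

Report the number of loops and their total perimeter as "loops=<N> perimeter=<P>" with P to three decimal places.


loops=1 perimeter=15.500

Straddling triangles (8 of 12):
  (v1,v3,v0) [++-] → (-1.97, 0.979189, 0.5063)–(-1.97, -1.905, 0.5063)  len=2.8842
  (v4,v1,v0) [-+-] → (-1.0126, -1.905, 0.5063)–(-1.97, -1.905, 0.5063)  len=0.9574
  (v0,v3,v2) [-+-] → (-1.97, 0.979189, 0.5063)–(-1.97, 1.905, 0.5063)  len=0.9258
  (v5,v1,v4) [++-] → (-1.0126, -1.905, 0.5063)–(1.97, -1.905, 0.5063)  len=2.9826
  (v3,v7,v2) [++-] → (1.0126, 1.905, 0.5063)–(-1.97, 1.905, 0.5063)  len=2.9826
  (v2,v7,v6) [-+-] → (1.0126, 1.905, 0.5063)–(1.97, 1.905, 0.5063)  len=0.9574
  (v6,v5,v4) [-+-] → (1.97, -0.979189, 0.5063)–(1.97, -1.905, 0.5063)  len=0.9258
  (v7,v5,v6) [++-] → (1.97, -0.979189, 0.5063)–(1.97, 1.905, 0.5063)  len=2.8842

Chained into 1 loop(s):
  loop 1: 8 segments, perimeter = 15.5000
Total perimeter = 15.500


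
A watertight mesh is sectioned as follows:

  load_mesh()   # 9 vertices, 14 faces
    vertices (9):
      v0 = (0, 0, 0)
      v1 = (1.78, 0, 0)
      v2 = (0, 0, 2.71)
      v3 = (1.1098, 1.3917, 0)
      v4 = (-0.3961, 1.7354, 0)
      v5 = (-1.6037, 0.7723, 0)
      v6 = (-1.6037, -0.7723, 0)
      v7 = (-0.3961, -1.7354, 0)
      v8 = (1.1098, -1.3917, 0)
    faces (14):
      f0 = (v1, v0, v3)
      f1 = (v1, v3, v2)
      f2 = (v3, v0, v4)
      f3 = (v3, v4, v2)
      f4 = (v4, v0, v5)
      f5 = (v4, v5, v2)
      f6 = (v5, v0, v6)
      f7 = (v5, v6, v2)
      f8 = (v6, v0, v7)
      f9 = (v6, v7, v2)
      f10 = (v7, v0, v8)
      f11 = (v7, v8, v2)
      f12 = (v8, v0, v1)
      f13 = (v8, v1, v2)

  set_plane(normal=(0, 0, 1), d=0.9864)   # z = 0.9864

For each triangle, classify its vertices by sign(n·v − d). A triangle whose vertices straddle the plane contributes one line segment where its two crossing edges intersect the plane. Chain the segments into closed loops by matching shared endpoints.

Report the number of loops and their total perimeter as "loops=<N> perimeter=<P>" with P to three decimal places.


Straddling triangles (7 of 14):
  (v1,v3,v2) [--+] → (0.705849, 0.885142, 0.9864)–(1.13211, 0, 0.9864)  len=0.9824
  (v3,v4,v2) [--+] → (-0.251925, 1.10374, 0.9864)–(0.705849, 0.885142, 0.9864)  len=0.9824
  (v4,v5,v2) [--+] → (-1.01998, 0.491194, 0.9864)–(-0.251925, 1.10374, 0.9864)  len=0.9824
  (v5,v6,v2) [--+] → (-1.01998, -0.491194, 0.9864)–(-1.01998, 0.491194, 0.9864)  len=0.9824
  (v6,v7,v2) [--+] → (-0.251925, -1.10374, 0.9864)–(-1.01998, -0.491194, 0.9864)  len=0.9824
  (v7,v8,v2) [--+] → (0.705849, -0.885142, 0.9864)–(-0.251925, -1.10374, 0.9864)  len=0.9824
  (v8,v1,v2) [--+] → (1.13211, 0, 0.9864)–(0.705849, -0.885142, 0.9864)  len=0.9824

Chained into 1 loop(s):
  loop 1: 7 segments, perimeter = 6.8769
Total perimeter = 6.877

loops=1 perimeter=6.877


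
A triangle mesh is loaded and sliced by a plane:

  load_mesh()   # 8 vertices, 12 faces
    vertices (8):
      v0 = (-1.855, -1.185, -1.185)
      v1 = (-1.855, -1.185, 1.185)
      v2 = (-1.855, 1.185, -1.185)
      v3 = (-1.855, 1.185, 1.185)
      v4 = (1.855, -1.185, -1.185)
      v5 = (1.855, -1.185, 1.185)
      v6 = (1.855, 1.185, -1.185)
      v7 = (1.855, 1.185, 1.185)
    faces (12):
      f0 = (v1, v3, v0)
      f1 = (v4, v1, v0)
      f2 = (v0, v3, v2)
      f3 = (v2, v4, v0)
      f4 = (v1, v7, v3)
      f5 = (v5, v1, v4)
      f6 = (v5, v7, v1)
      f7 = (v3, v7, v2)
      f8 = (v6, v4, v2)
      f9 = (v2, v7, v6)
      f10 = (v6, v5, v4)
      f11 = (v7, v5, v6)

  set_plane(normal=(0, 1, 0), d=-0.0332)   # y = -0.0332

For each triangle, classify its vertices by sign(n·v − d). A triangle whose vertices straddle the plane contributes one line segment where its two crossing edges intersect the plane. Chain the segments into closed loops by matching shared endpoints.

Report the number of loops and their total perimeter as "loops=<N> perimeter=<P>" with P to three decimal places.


loops=1 perimeter=12.160

Straddling triangles (8 of 12):
  (v1,v3,v0) [-+-] → (-1.855, -0.0332, 1.185)–(-1.855, -0.0332, -0.0332)  len=1.2182
  (v0,v3,v2) [-++] → (-1.855, -0.0332, -0.0332)–(-1.855, -0.0332, -1.185)  len=1.1518
  (v2,v4,v0) [+--] → (0.0519713, -0.0332, -1.185)–(-1.855, -0.0332, -1.185)  len=1.9070
  (v1,v7,v3) [-++] → (-0.0519713, -0.0332, 1.185)–(-1.855, -0.0332, 1.185)  len=1.8030
  (v5,v7,v1) [-+-] → (1.855, -0.0332, 1.185)–(-0.0519713, -0.0332, 1.185)  len=1.9070
  (v6,v4,v2) [+-+] → (1.855, -0.0332, -1.185)–(0.0519713, -0.0332, -1.185)  len=1.8030
  (v6,v5,v4) [+--] → (1.855, -0.0332, 0.0332)–(1.855, -0.0332, -1.185)  len=1.2182
  (v7,v5,v6) [+-+] → (1.855, -0.0332, 1.185)–(1.855, -0.0332, 0.0332)  len=1.1518

Chained into 1 loop(s):
  loop 1: 8 segments, perimeter = 12.1600
Total perimeter = 12.160


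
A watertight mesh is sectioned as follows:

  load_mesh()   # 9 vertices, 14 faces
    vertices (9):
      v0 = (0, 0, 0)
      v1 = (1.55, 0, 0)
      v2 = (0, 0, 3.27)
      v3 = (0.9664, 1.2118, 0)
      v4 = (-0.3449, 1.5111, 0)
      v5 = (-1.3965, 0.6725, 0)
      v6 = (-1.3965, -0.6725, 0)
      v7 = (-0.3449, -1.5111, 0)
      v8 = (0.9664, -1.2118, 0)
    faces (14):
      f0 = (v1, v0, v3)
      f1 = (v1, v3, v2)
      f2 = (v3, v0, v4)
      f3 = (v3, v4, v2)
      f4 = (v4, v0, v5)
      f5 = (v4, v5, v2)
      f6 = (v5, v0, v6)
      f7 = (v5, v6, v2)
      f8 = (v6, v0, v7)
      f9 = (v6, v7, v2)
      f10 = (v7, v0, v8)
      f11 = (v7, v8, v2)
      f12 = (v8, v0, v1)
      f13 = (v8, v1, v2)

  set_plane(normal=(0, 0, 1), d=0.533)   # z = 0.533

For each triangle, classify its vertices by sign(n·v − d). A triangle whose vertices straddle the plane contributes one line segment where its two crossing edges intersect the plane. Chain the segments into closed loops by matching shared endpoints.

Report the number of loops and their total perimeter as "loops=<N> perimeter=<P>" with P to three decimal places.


Straddling triangles (7 of 14):
  (v1,v3,v2) [--+] → (0.80888, 1.01428, 0.533)–(1.29735, 0, 0.533)  len=1.1258
  (v3,v4,v2) [--+] → (-0.288682, 1.2648, 0.533)–(0.80888, 1.01428, 0.533)  len=1.1258
  (v4,v5,v2) [--+] → (-1.16887, 0.562885, 0.533)–(-0.288682, 1.2648, 0.533)  len=1.1258
  (v5,v6,v2) [--+] → (-1.16887, -0.562885, 0.533)–(-1.16887, 0.562885, 0.533)  len=1.1258
  (v6,v7,v2) [--+] → (-0.288682, -1.2648, 0.533)–(-1.16887, -0.562885, 0.533)  len=1.1258
  (v7,v8,v2) [--+] → (0.80888, -1.01428, 0.533)–(-0.288682, -1.2648, 0.533)  len=1.1258
  (v8,v1,v2) [--+] → (1.29735, 0, 0.533)–(0.80888, -1.01428, 0.533)  len=1.1258

Chained into 1 loop(s):
  loop 1: 7 segments, perimeter = 7.8805
Total perimeter = 7.880

loops=1 perimeter=7.880


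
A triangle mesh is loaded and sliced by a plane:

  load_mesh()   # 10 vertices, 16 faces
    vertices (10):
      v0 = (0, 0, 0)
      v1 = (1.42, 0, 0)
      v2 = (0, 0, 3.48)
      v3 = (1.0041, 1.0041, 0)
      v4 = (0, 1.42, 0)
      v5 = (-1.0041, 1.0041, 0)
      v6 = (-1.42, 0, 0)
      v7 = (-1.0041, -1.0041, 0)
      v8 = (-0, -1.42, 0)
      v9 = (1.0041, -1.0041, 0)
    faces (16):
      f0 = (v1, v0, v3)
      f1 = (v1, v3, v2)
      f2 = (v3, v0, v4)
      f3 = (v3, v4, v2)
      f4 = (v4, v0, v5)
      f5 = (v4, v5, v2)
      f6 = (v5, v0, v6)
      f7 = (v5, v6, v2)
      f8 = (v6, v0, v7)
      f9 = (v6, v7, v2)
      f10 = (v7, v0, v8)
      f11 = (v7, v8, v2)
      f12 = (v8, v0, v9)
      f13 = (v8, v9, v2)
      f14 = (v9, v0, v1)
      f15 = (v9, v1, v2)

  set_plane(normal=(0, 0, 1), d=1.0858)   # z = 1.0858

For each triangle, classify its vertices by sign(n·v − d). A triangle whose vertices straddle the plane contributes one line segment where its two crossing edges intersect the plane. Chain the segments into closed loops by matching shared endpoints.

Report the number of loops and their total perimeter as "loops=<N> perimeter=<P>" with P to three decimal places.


loops=1 perimeter=5.982

Straddling triangles (8 of 16):
  (v1,v3,v2) [--+] → (0.690809, 0.690809, 1.0858)–(0.976944, 0, 1.0858)  len=0.7477
  (v3,v4,v2) [--+] → (0, 0.976944, 1.0858)–(0.690809, 0.690809, 1.0858)  len=0.7477
  (v4,v5,v2) [--+] → (-0.690809, 0.690809, 1.0858)–(0, 0.976944, 1.0858)  len=0.7477
  (v5,v6,v2) [--+] → (-0.976944, 0, 1.0858)–(-0.690809, 0.690809, 1.0858)  len=0.7477
  (v6,v7,v2) [--+] → (-0.690809, -0.690809, 1.0858)–(-0.976944, 0, 1.0858)  len=0.7477
  (v7,v8,v2) [--+] → (0, -0.976944, 1.0858)–(-0.690809, -0.690809, 1.0858)  len=0.7477
  (v8,v9,v2) [--+] → (0.690809, -0.690809, 1.0858)–(0, -0.976944, 1.0858)  len=0.7477
  (v9,v1,v2) [--+] → (0.976944, 0, 1.0858)–(0.690809, -0.690809, 1.0858)  len=0.7477

Chained into 1 loop(s):
  loop 1: 8 segments, perimeter = 5.9818
Total perimeter = 5.982


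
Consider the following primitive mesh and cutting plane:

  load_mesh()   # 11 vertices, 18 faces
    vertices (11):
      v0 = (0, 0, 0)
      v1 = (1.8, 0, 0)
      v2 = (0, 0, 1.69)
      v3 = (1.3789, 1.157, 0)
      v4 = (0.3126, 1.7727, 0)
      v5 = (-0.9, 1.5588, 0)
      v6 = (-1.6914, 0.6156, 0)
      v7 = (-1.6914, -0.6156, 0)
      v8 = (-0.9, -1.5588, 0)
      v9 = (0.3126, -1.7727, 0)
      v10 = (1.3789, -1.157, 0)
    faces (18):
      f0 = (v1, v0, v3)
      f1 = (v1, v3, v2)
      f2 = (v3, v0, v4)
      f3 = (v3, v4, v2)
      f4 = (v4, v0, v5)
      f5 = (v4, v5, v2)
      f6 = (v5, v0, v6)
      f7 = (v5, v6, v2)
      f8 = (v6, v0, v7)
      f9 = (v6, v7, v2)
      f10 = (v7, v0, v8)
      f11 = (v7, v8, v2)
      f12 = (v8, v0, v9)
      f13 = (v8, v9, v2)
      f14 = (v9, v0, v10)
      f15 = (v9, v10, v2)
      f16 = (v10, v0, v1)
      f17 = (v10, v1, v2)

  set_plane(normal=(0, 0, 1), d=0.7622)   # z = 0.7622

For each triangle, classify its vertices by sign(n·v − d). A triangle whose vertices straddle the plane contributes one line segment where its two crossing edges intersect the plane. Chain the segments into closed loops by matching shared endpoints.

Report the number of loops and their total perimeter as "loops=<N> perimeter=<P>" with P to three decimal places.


Straddling triangles (9 of 18):
  (v1,v3,v2) [--+] → (0.757008, 0.635186, 0.7622)–(0.988189, 0, 0.7622)  len=0.6759
  (v3,v4,v2) [--+] → (0.171616, 0.973202, 0.7622)–(0.757008, 0.635186, 0.7622)  len=0.6760
  (v4,v5,v2) [--+] → (-0.494095, 0.855772, 0.7622)–(0.171616, 0.973202, 0.7622)  len=0.6760
  (v5,v6,v2) [--+] → (-0.928569, 0.337961, 0.7622)–(-0.494095, 0.855772, 0.7622)  len=0.6759
  (v6,v7,v2) [--+] → (-0.928569, -0.337961, 0.7622)–(-0.928569, 0.337961, 0.7622)  len=0.6759
  (v7,v8,v2) [--+] → (-0.494095, -0.855772, 0.7622)–(-0.928569, -0.337961, 0.7622)  len=0.6759
  (v8,v9,v2) [--+] → (0.171616, -0.973202, 0.7622)–(-0.494095, -0.855772, 0.7622)  len=0.6760
  (v9,v10,v2) [--+] → (0.757008, -0.635186, 0.7622)–(0.171616, -0.973202, 0.7622)  len=0.6760
  (v10,v1,v2) [--+] → (0.988189, 0, 0.7622)–(0.757008, -0.635186, 0.7622)  len=0.6759

Chained into 1 loop(s):
  loop 1: 9 segments, perimeter = 6.0836
Total perimeter = 6.084

loops=1 perimeter=6.084


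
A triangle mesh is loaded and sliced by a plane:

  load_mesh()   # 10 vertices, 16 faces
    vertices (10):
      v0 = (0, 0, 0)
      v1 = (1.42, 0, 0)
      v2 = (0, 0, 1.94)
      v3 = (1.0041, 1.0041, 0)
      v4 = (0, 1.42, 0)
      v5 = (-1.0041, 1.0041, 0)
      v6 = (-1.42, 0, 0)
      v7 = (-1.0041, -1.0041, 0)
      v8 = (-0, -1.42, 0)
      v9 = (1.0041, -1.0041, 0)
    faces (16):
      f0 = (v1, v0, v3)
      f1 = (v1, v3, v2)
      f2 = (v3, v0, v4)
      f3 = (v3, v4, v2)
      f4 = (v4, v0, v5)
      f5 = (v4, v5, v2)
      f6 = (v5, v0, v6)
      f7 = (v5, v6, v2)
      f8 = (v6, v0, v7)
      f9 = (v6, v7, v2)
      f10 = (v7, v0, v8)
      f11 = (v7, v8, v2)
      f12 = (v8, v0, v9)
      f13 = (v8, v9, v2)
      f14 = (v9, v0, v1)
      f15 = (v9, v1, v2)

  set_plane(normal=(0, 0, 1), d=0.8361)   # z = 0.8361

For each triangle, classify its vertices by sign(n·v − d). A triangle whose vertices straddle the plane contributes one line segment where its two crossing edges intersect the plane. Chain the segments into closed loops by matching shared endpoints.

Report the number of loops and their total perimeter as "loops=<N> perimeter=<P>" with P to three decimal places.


loops=1 perimeter=4.947

Straddling triangles (8 of 16):
  (v1,v3,v2) [--+] → (0.571354, 0.571354, 0.8361)–(0.808009, 0, 0.8361)  len=0.6184
  (v3,v4,v2) [--+] → (0, 0.808009, 0.8361)–(0.571354, 0.571354, 0.8361)  len=0.6184
  (v4,v5,v2) [--+] → (-0.571354, 0.571354, 0.8361)–(0, 0.808009, 0.8361)  len=0.6184
  (v5,v6,v2) [--+] → (-0.808009, 0, 0.8361)–(-0.571354, 0.571354, 0.8361)  len=0.6184
  (v6,v7,v2) [--+] → (-0.571354, -0.571354, 0.8361)–(-0.808009, 0, 0.8361)  len=0.6184
  (v7,v8,v2) [--+] → (0, -0.808009, 0.8361)–(-0.571354, -0.571354, 0.8361)  len=0.6184
  (v8,v9,v2) [--+] → (0.571354, -0.571354, 0.8361)–(0, -0.808009, 0.8361)  len=0.6184
  (v9,v1,v2) [--+] → (0.808009, 0, 0.8361)–(0.571354, -0.571354, 0.8361)  len=0.6184

Chained into 1 loop(s):
  loop 1: 8 segments, perimeter = 4.9474
Total perimeter = 4.947


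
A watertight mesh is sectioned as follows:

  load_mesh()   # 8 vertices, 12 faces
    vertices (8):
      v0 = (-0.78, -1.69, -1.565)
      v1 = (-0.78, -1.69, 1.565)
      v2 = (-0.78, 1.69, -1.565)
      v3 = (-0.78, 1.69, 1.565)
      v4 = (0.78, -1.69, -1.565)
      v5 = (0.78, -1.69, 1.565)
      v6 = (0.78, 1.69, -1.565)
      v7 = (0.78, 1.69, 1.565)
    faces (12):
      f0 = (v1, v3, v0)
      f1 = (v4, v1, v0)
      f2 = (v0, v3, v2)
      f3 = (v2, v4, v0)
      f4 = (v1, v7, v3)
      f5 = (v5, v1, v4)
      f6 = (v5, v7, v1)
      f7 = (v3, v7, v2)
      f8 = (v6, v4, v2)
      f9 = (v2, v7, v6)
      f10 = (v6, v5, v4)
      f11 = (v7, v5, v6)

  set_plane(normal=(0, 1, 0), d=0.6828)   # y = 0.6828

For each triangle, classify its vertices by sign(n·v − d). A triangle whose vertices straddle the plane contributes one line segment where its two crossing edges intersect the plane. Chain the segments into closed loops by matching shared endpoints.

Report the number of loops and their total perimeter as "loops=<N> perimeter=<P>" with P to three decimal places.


loops=1 perimeter=9.380

Straddling triangles (8 of 12):
  (v1,v3,v0) [-+-] → (-0.78, 0.6828, 1.565)–(-0.78, 0.6828, 0.632297)  len=0.9327
  (v0,v3,v2) [-++] → (-0.78, 0.6828, 0.632297)–(-0.78, 0.6828, -1.565)  len=2.1973
  (v2,v4,v0) [+--] → (-0.315138, 0.6828, -1.565)–(-0.78, 0.6828, -1.565)  len=0.4649
  (v1,v7,v3) [-++] → (0.315138, 0.6828, 1.565)–(-0.78, 0.6828, 1.565)  len=1.0951
  (v5,v7,v1) [-+-] → (0.78, 0.6828, 1.565)–(0.315138, 0.6828, 1.565)  len=0.4649
  (v6,v4,v2) [+-+] → (0.78, 0.6828, -1.565)–(-0.315138, 0.6828, -1.565)  len=1.0951
  (v6,v5,v4) [+--] → (0.78, 0.6828, -0.632297)–(0.78, 0.6828, -1.565)  len=0.9327
  (v7,v5,v6) [+-+] → (0.78, 0.6828, 1.565)–(0.78, 0.6828, -0.632297)  len=2.1973

Chained into 1 loop(s):
  loop 1: 8 segments, perimeter = 9.3800
Total perimeter = 9.380


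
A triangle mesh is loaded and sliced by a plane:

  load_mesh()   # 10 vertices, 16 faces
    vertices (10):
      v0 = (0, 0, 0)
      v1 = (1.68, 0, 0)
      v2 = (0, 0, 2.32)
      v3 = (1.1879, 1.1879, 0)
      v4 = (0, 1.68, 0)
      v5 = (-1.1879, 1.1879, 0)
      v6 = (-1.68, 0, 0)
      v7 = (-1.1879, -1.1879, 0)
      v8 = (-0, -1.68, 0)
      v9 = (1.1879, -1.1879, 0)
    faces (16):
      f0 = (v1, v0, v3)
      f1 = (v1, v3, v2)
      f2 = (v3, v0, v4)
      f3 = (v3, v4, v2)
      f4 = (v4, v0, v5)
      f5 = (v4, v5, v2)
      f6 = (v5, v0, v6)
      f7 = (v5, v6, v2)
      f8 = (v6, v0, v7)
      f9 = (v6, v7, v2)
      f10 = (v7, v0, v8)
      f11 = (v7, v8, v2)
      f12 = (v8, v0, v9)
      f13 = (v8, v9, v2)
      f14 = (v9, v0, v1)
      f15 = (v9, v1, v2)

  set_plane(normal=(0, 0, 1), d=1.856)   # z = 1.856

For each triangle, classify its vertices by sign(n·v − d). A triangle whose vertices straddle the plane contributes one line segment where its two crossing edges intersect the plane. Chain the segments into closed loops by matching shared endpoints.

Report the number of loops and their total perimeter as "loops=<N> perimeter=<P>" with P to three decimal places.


loops=1 perimeter=2.057

Straddling triangles (8 of 16):
  (v1,v3,v2) [--+] → (0.23758, 0.23758, 1.856)–(0.336, 0, 1.856)  len=0.2572
  (v3,v4,v2) [--+] → (0, 0.336, 1.856)–(0.23758, 0.23758, 1.856)  len=0.2572
  (v4,v5,v2) [--+] → (-0.23758, 0.23758, 1.856)–(0, 0.336, 1.856)  len=0.2572
  (v5,v6,v2) [--+] → (-0.336, 0, 1.856)–(-0.23758, 0.23758, 1.856)  len=0.2572
  (v6,v7,v2) [--+] → (-0.23758, -0.23758, 1.856)–(-0.336, 0, 1.856)  len=0.2572
  (v7,v8,v2) [--+] → (0, -0.336, 1.856)–(-0.23758, -0.23758, 1.856)  len=0.2572
  (v8,v9,v2) [--+] → (0.23758, -0.23758, 1.856)–(0, -0.336, 1.856)  len=0.2572
  (v9,v1,v2) [--+] → (0.336, 0, 1.856)–(0.23758, -0.23758, 1.856)  len=0.2572

Chained into 1 loop(s):
  loop 1: 8 segments, perimeter = 2.0573
Total perimeter = 2.057


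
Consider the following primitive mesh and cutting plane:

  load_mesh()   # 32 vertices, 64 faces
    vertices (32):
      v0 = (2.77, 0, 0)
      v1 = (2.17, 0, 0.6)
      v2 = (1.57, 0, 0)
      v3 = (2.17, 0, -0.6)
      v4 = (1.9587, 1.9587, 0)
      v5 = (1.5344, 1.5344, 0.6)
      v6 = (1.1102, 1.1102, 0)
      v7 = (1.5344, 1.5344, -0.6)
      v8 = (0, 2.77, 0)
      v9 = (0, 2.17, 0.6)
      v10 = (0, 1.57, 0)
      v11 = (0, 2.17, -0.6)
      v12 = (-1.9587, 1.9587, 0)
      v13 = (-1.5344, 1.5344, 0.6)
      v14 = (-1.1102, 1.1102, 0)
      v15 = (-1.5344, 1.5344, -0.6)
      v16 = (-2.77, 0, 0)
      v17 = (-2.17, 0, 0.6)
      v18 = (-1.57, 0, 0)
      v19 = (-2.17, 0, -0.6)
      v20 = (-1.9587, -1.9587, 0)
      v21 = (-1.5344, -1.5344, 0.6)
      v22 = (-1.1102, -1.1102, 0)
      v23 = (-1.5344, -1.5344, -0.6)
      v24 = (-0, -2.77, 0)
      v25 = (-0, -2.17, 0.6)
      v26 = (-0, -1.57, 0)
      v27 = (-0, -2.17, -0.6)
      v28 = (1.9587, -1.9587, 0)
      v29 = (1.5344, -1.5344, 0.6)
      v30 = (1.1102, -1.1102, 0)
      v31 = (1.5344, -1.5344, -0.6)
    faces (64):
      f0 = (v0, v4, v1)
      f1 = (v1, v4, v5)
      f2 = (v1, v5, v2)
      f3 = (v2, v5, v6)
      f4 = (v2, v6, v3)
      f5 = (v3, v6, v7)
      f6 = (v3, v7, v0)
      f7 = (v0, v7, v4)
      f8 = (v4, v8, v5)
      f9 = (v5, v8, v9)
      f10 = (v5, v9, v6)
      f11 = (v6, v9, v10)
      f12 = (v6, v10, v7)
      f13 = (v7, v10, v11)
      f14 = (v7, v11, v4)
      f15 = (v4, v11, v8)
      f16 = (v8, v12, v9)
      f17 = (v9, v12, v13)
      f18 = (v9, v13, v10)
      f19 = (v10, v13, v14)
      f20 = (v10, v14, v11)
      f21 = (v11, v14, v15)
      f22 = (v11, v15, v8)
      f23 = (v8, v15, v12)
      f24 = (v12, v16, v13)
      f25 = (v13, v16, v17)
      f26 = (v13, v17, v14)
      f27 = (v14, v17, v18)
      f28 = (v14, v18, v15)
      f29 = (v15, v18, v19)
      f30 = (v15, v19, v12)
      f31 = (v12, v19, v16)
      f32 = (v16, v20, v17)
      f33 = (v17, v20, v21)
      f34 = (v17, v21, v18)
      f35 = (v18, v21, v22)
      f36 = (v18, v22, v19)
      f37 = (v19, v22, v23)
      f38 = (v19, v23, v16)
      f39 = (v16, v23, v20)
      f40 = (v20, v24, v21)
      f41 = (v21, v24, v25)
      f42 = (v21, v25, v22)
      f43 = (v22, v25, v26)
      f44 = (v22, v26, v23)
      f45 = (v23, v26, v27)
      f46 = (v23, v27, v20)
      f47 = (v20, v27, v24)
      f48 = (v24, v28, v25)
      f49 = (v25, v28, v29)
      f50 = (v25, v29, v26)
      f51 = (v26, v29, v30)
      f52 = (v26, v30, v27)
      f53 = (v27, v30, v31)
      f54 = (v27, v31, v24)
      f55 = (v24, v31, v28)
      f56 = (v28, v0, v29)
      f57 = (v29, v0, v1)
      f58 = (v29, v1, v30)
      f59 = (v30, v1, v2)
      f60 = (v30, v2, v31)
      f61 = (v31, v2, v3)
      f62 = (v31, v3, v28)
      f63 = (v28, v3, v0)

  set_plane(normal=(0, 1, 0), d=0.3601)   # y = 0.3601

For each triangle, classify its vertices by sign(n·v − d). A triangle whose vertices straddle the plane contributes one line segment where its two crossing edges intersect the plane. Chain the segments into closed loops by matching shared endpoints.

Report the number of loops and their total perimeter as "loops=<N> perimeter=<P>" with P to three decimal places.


loops=2 perimeter=6.788

Straddling triangles (16 of 64):
  (v0,v4,v1) [-+-] → (2.62085, 0.3601, 0)–(2.13115, 0.3601, 0.489692)  len=0.6925
  (v1,v4,v5) [-++] → (2.13115, 0.3601, 0.489692)–(2.02083, 0.3601, 0.6)  len=0.1560
  (v1,v5,v2) [-+-] → (2.02083, 0.3601, 0.6)–(1.56165, 0.3601, 0.140811)  len=0.6494
  (v2,v5,v6) [-++] → (1.56165, 0.3601, 0.140811)–(1.42086, 0.3601, 0)  len=0.1991
  (v2,v6,v3) [-+-] → (1.42086, 0.3601, 0)–(1.82625, 0.3601, -0.405386)  len=0.5733
  (v3,v6,v7) [-++] → (1.82625, 0.3601, -0.405386)–(2.02083, 0.3601, -0.6)  len=0.2752
  (v3,v7,v0) [-+-] → (2.02083, 0.3601, -0.6)–(2.48002, 0.3601, -0.140811)  len=0.6494
  (v0,v7,v4) [-++] → (2.48002, 0.3601, -0.140811)–(2.62085, 0.3601, 0)  len=0.1991
  (v12,v16,v13) [+-+] → (-2.62085, 0.3601, 0)–(-2.48002, 0.3601, 0.140811)  len=0.1991
  (v13,v16,v17) [+--] → (-2.48002, 0.3601, 0.140811)–(-2.02083, 0.3601, 0.6)  len=0.6494
  (v13,v17,v14) [+-+] → (-2.02083, 0.3601, 0.6)–(-1.82625, 0.3601, 0.405386)  len=0.2752
  (v14,v17,v18) [+--] → (-1.82625, 0.3601, 0.405386)–(-1.42086, 0.3601, 0)  len=0.5733
  (v14,v18,v15) [+-+] → (-1.42086, 0.3601, 0)–(-1.56165, 0.3601, -0.140811)  len=0.1991
  (v15,v18,v19) [+--] → (-1.56165, 0.3601, -0.140811)–(-2.02083, 0.3601, -0.6)  len=0.6494
  (v15,v19,v12) [+-+] → (-2.02083, 0.3601, -0.6)–(-2.13115, 0.3601, -0.489692)  len=0.1560
  (v12,v19,v16) [+--] → (-2.13115, 0.3601, -0.489692)–(-2.62085, 0.3601, 0)  len=0.6925

Chained into 2 loop(s):
  loop 1: 8 segments, perimeter = 3.3941
  loop 2: 8 segments, perimeter = 3.3941
Total perimeter = 6.788


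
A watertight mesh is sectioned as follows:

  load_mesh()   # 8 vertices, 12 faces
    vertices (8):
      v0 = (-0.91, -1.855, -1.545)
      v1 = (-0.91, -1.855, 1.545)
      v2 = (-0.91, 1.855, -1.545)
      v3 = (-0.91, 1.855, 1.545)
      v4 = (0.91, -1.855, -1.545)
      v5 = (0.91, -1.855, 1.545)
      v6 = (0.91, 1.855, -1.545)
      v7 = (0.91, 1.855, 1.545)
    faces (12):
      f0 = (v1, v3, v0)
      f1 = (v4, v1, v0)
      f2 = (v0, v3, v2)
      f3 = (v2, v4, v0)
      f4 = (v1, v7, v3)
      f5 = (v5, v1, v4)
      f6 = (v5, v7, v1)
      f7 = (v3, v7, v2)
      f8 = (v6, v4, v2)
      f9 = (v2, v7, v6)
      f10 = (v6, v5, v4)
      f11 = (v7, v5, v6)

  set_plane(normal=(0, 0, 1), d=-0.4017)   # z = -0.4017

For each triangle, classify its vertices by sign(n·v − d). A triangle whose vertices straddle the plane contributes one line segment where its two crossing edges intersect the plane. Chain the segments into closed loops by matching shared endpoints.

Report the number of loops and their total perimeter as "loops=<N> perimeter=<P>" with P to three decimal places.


loops=1 perimeter=11.060

Straddling triangles (8 of 12):
  (v1,v3,v0) [++-] → (-0.91, -0.4823, -0.4017)–(-0.91, -1.855, -0.4017)  len=1.3727
  (v4,v1,v0) [-+-] → (0.2366, -1.855, -0.4017)–(-0.91, -1.855, -0.4017)  len=1.1466
  (v0,v3,v2) [-+-] → (-0.91, -0.4823, -0.4017)–(-0.91, 1.855, -0.4017)  len=2.3373
  (v5,v1,v4) [++-] → (0.2366, -1.855, -0.4017)–(0.91, -1.855, -0.4017)  len=0.6734
  (v3,v7,v2) [++-] → (-0.2366, 1.855, -0.4017)–(-0.91, 1.855, -0.4017)  len=0.6734
  (v2,v7,v6) [-+-] → (-0.2366, 1.855, -0.4017)–(0.91, 1.855, -0.4017)  len=1.1466
  (v6,v5,v4) [-+-] → (0.91, 0.4823, -0.4017)–(0.91, -1.855, -0.4017)  len=2.3373
  (v7,v5,v6) [++-] → (0.91, 0.4823, -0.4017)–(0.91, 1.855, -0.4017)  len=1.3727

Chained into 1 loop(s):
  loop 1: 8 segments, perimeter = 11.0600
Total perimeter = 11.060


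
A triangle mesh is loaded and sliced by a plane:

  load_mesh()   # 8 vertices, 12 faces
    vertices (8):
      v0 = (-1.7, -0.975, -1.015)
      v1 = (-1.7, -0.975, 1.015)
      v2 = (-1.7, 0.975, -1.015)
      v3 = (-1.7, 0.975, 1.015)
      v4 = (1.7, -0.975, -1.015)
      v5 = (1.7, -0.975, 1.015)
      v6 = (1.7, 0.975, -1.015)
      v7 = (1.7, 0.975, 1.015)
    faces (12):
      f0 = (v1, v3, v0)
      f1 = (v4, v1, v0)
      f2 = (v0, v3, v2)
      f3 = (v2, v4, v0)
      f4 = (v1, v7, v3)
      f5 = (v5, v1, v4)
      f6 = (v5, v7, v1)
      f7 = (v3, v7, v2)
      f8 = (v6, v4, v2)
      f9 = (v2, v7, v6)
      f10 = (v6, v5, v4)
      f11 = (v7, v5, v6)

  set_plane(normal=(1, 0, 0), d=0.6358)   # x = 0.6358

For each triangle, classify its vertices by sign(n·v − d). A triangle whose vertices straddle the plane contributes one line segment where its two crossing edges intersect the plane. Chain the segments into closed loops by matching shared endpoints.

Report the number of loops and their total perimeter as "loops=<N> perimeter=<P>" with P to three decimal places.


loops=1 perimeter=7.960

Straddling triangles (8 of 12):
  (v4,v1,v0) [+--] → (0.6358, -0.975, -0.37961)–(0.6358, -0.975, -1.015)  len=0.6354
  (v2,v4,v0) [-+-] → (0.6358, -0.36465, -1.015)–(0.6358, -0.975, -1.015)  len=0.6104
  (v1,v7,v3) [-+-] → (0.6358, 0.36465, 1.015)–(0.6358, 0.975, 1.015)  len=0.6104
  (v5,v1,v4) [+-+] → (0.6358, -0.975, 1.015)–(0.6358, -0.975, -0.37961)  len=1.3946
  (v5,v7,v1) [++-] → (0.6358, 0.36465, 1.015)–(0.6358, -0.975, 1.015)  len=1.3397
  (v3,v7,v2) [-+-] → (0.6358, 0.975, 1.015)–(0.6358, 0.975, 0.37961)  len=0.6354
  (v6,v4,v2) [++-] → (0.6358, -0.36465, -1.015)–(0.6358, 0.975, -1.015)  len=1.3397
  (v2,v7,v6) [-++] → (0.6358, 0.975, 0.37961)–(0.6358, 0.975, -1.015)  len=1.3946

Chained into 1 loop(s):
  loop 1: 8 segments, perimeter = 7.9600
Total perimeter = 7.960


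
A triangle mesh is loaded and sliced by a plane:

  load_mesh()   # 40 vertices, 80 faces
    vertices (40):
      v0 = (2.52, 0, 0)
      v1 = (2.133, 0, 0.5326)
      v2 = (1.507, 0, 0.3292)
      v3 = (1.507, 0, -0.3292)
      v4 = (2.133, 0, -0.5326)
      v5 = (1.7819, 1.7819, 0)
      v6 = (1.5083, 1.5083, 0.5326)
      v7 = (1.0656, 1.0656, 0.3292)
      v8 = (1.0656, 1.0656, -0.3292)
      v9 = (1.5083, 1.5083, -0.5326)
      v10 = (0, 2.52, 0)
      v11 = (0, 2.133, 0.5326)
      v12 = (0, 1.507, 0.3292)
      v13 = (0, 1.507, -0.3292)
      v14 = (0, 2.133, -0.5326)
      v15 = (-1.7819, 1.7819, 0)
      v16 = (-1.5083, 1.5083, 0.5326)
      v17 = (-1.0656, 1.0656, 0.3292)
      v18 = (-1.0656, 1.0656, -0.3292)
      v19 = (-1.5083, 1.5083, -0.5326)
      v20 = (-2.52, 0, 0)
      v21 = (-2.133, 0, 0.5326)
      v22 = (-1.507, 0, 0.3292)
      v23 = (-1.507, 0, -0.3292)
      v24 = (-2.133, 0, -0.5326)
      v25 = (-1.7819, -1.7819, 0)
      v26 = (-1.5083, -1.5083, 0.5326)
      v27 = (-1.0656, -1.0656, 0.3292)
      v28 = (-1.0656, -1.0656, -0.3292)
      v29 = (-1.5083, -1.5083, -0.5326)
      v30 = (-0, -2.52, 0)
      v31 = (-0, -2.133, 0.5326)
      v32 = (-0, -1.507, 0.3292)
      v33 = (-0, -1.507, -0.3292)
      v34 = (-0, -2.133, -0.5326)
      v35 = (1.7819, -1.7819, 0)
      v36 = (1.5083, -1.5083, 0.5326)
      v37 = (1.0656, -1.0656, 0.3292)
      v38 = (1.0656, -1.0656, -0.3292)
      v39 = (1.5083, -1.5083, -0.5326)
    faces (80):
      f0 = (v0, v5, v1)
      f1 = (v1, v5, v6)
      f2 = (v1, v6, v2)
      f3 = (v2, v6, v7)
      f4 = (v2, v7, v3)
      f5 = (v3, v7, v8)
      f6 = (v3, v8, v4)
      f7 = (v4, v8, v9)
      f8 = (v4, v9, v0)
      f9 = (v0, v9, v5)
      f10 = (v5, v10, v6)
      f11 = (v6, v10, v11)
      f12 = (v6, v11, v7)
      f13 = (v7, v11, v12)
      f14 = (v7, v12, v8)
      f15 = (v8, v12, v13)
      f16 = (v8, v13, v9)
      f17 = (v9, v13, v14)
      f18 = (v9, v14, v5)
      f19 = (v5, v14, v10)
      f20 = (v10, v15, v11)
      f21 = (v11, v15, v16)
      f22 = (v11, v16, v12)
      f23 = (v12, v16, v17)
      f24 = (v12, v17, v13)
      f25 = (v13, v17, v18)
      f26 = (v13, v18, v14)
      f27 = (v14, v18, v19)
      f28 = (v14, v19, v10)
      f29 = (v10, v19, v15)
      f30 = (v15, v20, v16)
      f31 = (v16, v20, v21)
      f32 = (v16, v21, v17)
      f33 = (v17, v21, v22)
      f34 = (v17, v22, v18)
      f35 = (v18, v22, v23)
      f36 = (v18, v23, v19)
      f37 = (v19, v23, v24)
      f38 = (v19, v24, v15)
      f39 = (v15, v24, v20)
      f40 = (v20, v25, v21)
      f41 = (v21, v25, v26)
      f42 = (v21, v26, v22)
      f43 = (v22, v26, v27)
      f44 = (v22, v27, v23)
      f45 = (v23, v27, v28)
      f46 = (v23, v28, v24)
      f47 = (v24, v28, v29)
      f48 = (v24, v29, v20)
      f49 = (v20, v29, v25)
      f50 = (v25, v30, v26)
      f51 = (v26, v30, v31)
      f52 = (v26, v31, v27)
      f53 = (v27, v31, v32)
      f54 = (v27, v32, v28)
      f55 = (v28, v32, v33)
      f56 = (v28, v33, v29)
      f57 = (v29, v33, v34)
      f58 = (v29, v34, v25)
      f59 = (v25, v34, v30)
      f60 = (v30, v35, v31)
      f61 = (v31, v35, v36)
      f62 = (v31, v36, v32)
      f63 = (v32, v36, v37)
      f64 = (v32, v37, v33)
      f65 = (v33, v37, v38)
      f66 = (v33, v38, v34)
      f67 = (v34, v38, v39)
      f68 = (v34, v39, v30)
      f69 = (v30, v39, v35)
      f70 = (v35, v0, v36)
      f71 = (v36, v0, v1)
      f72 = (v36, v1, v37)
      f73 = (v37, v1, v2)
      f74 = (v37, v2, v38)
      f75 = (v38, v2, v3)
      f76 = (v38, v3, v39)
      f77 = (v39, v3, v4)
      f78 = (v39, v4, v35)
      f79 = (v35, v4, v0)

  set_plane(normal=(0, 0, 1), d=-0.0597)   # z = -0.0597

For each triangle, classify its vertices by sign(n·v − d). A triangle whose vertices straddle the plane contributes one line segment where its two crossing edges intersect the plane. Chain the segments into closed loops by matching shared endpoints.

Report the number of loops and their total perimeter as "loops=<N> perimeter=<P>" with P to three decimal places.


loops=2 perimeter=24.391

Straddling triangles (32 of 80):
  (v2,v7,v3) [++-] → (1.32632, 0.436177, -0.0597)–(1.507, 0, -0.0597)  len=0.4721
  (v3,v7,v8) [-+-] → (1.32632, 0.436177, -0.0597)–(1.0656, 1.0656, -0.0597)  len=0.6813
  (v4,v9,v0) [--+] → (2.4066, 0.169068, -0.0597)–(2.47662, 0, -0.0597)  len=0.1830
  (v0,v9,v5) [+-+] → (2.4066, 0.169068, -0.0597)–(1.75123, 1.75123, -0.0597)  len=1.7125
  (v7,v12,v8) [++-] → (0.629423, 1.24628, -0.0597)–(1.0656, 1.0656, -0.0597)  len=0.4721
  (v8,v12,v13) [-+-] → (0.629423, 1.24628, -0.0597)–(0, 1.507, -0.0597)  len=0.6813
  (v9,v14,v5) [--+] → (1.58216, 1.82126, -0.0597)–(1.75123, 1.75123, -0.0597)  len=0.1830
  (v5,v14,v10) [+-+] → (1.58216, 1.82126, -0.0597)–(0, 2.47662, -0.0597)  len=1.7125
  (v12,v17,v13) [++-] → (-0.436177, 1.32632, -0.0597)–(0, 1.507, -0.0597)  len=0.4721
  (v13,v17,v18) [-+-] → (-0.436177, 1.32632, -0.0597)–(-1.0656, 1.0656, -0.0597)  len=0.6813
  (v14,v19,v10) [--+] → (-0.169068, 2.4066, -0.0597)–(0, 2.47662, -0.0597)  len=0.1830
  (v10,v19,v15) [+-+] → (-0.169068, 2.4066, -0.0597)–(-1.75123, 1.75123, -0.0597)  len=1.7125
  (v17,v22,v18) [++-] → (-1.24628, 0.629423, -0.0597)–(-1.0656, 1.0656, -0.0597)  len=0.4721
  (v18,v22,v23) [-+-] → (-1.24628, 0.629423, -0.0597)–(-1.507, 0, -0.0597)  len=0.6813
  (v19,v24,v15) [--+] → (-1.82126, 1.58216, -0.0597)–(-1.75123, 1.75123, -0.0597)  len=0.1830
  (v15,v24,v20) [+-+] → (-1.82126, 1.58216, -0.0597)–(-2.47662, 0, -0.0597)  len=1.7125
  (v22,v27,v23) [++-] → (-1.32632, -0.436177, -0.0597)–(-1.507, 0, -0.0597)  len=0.4721
  (v23,v27,v28) [-+-] → (-1.32632, -0.436177, -0.0597)–(-1.0656, -1.0656, -0.0597)  len=0.6813
  (v24,v29,v20) [--+] → (-2.4066, -0.169068, -0.0597)–(-2.47662, 0, -0.0597)  len=0.1830
  (v20,v29,v25) [+-+] → (-2.4066, -0.169068, -0.0597)–(-1.75123, -1.75123, -0.0597)  len=1.7125
  (v27,v32,v28) [++-] → (-0.629423, -1.24628, -0.0597)–(-1.0656, -1.0656, -0.0597)  len=0.4721
  (v28,v32,v33) [-+-] → (-0.629423, -1.24628, -0.0597)–(0, -1.507, -0.0597)  len=0.6813
  (v29,v34,v25) [--+] → (-1.58216, -1.82126, -0.0597)–(-1.75123, -1.75123, -0.0597)  len=0.1830
  (v25,v34,v30) [+-+] → (-1.58216, -1.82126, -0.0597)–(0, -2.47662, -0.0597)  len=1.7125
  (v32,v37,v33) [++-] → (0.436177, -1.32632, -0.0597)–(0, -1.507, -0.0597)  len=0.4721
  (v33,v37,v38) [-+-] → (0.436177, -1.32632, -0.0597)–(1.0656, -1.0656, -0.0597)  len=0.6813
  (v34,v39,v30) [--+] → (0.169068, -2.4066, -0.0597)–(0, -2.47662, -0.0597)  len=0.1830
  (v30,v39,v35) [+-+] → (0.169068, -2.4066, -0.0597)–(1.75123, -1.75123, -0.0597)  len=1.7125
  (v37,v2,v38) [++-] → (1.24628, -0.629423, -0.0597)–(1.0656, -1.0656, -0.0597)  len=0.4721
  (v38,v2,v3) [-+-] → (1.24628, -0.629423, -0.0597)–(1.507, 0, -0.0597)  len=0.6813
  (v39,v4,v35) [--+] → (1.82126, -1.58216, -0.0597)–(1.75123, -1.75123, -0.0597)  len=0.1830
  (v35,v4,v0) [+-+] → (1.82126, -1.58216, -0.0597)–(2.47662, 0, -0.0597)  len=1.7125

Chained into 2 loop(s):
  loop 1: 16 segments, perimeter = 9.2272
  loop 2: 16 segments, perimeter = 15.1642
Total perimeter = 24.391
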